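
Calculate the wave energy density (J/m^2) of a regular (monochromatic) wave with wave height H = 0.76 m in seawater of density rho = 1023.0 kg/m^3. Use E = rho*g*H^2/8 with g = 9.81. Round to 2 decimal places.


E = (1/8) * rho * g * H^2
E = (1/8) * 1023.0 * 9.81 * 0.76^2
E = 0.125 * 1023.0 * 9.81 * 0.5776
E = 724.57 J/m^2

724.57


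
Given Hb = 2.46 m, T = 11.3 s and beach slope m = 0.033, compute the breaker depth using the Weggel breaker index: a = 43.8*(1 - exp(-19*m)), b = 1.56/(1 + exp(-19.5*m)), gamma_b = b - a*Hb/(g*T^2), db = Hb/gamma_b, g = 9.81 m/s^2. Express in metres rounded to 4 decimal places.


a = 43.8 * (1 - exp(-19 * m))
exp(-19 * 0.033) = exp(-0.6270) = 0.534192
a = 43.8 * (1 - 0.534192) = 20.402391
b = 1.56 / (1 + exp(-19.5 * m))
exp(-19.5 * 0.033) = exp(-0.6435) = 0.525450
b = 1.56 / (1 + 0.525450) = 1.022649
Hb / (g * T^2) = 2.46 / (9.81 * 11.3^2) = 2.46 / 1252.6389 = 0.00196385
gamma_b = b - a * Hb/(g*T^2) = 1.022649 - 20.402391 * 0.00196385 = 0.982582
db = Hb / gamma_b = 2.46 / 0.982582
db = 2.5036 m

2.5036


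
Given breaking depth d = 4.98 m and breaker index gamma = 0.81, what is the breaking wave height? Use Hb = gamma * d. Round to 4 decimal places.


Hb = gamma * d
Hb = 0.81 * 4.98
Hb = 4.0338 m

4.0338


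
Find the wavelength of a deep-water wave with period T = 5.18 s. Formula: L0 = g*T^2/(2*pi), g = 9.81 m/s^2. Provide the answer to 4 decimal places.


L0 = g * T^2 / (2 * pi)
L0 = 9.81 * 5.18^2 / (2 * pi)
L0 = 9.81 * 26.8324 / 6.28319
L0 = 263.2258 / 6.28319
L0 = 41.8937 m

41.8937


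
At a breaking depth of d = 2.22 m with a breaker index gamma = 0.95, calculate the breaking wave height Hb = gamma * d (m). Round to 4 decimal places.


Hb = gamma * d
Hb = 0.95 * 2.22
Hb = 2.1090 m

2.1090


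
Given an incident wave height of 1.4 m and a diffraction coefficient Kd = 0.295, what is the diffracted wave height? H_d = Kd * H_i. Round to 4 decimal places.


H_d = Kd * H_i
H_d = 0.295 * 1.4
H_d = 0.4130 m

0.4130


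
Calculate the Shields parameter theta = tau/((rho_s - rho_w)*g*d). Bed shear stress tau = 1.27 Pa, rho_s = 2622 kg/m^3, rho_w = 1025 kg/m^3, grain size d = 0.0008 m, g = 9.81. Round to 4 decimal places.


theta = tau / ((rho_s - rho_w) * g * d)
rho_s - rho_w = 2622 - 1025 = 1597
Denominator = 1597 * 9.81 * 0.0008 = 12.533256
theta = 1.27 / 12.533256
theta = 0.1013

0.1013


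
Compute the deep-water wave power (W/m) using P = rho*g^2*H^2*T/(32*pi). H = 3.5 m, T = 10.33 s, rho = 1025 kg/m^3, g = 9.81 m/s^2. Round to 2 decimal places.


P = rho * g^2 * H^2 * T / (32 * pi)
P = 1025 * 9.81^2 * 3.5^2 * 10.33 / (32 * pi)
P = 1025 * 96.2361 * 12.2500 * 10.33 / 100.53096
P = 124164.78 W/m

124164.78


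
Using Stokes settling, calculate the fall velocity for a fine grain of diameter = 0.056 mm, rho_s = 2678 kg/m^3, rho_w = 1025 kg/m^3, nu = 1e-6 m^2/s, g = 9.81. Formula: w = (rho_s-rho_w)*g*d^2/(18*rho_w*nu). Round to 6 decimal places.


w = (rho_s - rho_w) * g * d^2 / (18 * rho_w * nu)
d = 0.056 mm = 0.000056 m
rho_s - rho_w = 2678 - 1025 = 1653
Numerator = 1653 * 9.81 * (0.000056)^2 = 0.000050853156
Denominator = 18 * 1025 * 1e-6 = 0.018450
w = 0.002756 m/s

0.002756


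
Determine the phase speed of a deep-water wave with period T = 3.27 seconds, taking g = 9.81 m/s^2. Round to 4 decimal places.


We use the deep-water celerity formula:
C = g * T / (2 * pi)
C = 9.81 * 3.27 / (2 * 3.14159...)
C = 32.078700 / 6.283185
C = 5.1055 m/s

5.1055


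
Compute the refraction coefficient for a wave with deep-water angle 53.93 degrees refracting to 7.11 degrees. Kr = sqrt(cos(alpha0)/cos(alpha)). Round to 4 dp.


Kr = sqrt(cos(alpha0) / cos(alpha))
cos(53.93) = 0.588773
cos(7.11) = 0.992310
Kr = sqrt(0.588773 / 0.992310)
Kr = sqrt(0.593336)
Kr = 0.7703

0.7703


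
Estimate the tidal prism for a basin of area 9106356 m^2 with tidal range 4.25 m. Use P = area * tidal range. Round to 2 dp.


Tidal prism = Area * Tidal range
P = 9106356 * 4.25
P = 38702013.00 m^3

38702013.00


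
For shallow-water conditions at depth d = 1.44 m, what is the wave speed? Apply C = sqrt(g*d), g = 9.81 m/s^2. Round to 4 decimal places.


Using the shallow-water approximation:
C = sqrt(g * d) = sqrt(9.81 * 1.44)
C = sqrt(14.1264)
C = 3.7585 m/s

3.7585


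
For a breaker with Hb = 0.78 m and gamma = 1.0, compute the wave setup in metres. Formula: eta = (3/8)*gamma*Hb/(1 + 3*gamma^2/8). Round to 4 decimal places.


eta = (3/8) * gamma * Hb / (1 + 3*gamma^2/8)
Numerator = (3/8) * 1.0 * 0.78 = 0.292500
Denominator = 1 + 3*1.0^2/8 = 1 + 0.375000 = 1.375000
eta = 0.292500 / 1.375000
eta = 0.2127 m

0.2127


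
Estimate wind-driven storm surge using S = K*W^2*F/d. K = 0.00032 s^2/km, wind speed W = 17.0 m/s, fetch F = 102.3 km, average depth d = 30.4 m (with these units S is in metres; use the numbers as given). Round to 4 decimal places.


S = K * W^2 * F / d
W^2 = 17.0^2 = 289.00
S = 0.00032 * 289.00 * 102.3 / 30.4
Numerator = 0.00032 * 289.00 * 102.3 = 9.460704
S = 9.460704 / 30.4 = 0.3112 m

0.3112


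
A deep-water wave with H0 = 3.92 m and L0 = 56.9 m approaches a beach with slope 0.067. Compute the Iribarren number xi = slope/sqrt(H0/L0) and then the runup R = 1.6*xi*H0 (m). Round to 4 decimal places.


xi = slope / sqrt(H0/L0)
H0/L0 = 3.92/56.9 = 0.068893
sqrt(0.068893) = 0.262474
xi = 0.067 / 0.262474 = 0.255263
R = 1.6 * xi * H0 = 1.6 * 0.255263 * 3.92
R = 1.6010 m

1.6010


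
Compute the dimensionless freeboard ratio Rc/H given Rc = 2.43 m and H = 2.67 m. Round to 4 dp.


Relative freeboard = Rc / H
= 2.43 / 2.67
= 0.9101

0.9101


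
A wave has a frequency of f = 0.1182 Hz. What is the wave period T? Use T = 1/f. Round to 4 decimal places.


T = 1 / f
T = 1 / 0.1182
T = 8.4602 s

8.4602


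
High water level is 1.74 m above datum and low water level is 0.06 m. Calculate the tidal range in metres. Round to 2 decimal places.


Tidal range = High water - Low water
Tidal range = 1.74 - (0.06)
Tidal range = 1.68 m

1.68


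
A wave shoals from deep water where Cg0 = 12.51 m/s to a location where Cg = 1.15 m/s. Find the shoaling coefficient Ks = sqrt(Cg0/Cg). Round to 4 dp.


Ks = sqrt(Cg0 / Cg)
Ks = sqrt(12.51 / 1.15)
Ks = sqrt(10.8783)
Ks = 3.2982

3.2982


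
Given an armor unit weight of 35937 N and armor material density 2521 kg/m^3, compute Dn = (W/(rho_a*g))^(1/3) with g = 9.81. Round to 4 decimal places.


V = W / (rho_a * g)
V = 35937 / (2521 * 9.81)
V = 35937 / 24731.01
V = 1.453115 m^3
Dn = V^(1/3) = 1.453115^(1/3)
Dn = 1.1327 m

1.1327


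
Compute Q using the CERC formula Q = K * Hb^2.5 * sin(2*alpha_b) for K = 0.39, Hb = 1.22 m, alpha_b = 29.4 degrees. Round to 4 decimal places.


Q = K * Hb^2.5 * sin(2 * alpha_b)
Hb^2.5 = 1.22^2.5 = 1.643992
sin(2 * 29.4) = sin(58.8) = 0.855364
Q = 0.39 * 1.643992 * 0.855364
Q = 0.5484 m^3/s

0.5484


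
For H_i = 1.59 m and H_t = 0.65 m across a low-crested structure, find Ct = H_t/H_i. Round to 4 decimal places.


Ct = H_t / H_i
Ct = 0.65 / 1.59
Ct = 0.4088

0.4088


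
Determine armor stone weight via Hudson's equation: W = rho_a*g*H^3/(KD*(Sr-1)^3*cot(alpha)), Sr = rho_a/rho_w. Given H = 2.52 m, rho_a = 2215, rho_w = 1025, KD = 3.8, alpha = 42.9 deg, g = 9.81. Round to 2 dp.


Sr = rho_a / rho_w = 2215 / 1025 = 2.160976
(Sr - 1) = 1.160976
(Sr - 1)^3 = 1.564838
cot(42.9) = 1 / tan(42.9) = 1 / 0.929257 = 1.076128
Numerator = 2215 * 9.81 * 2.52^3 = 347731.7613
Denominator = 3.8 * 1.564838 * 1.076128 = 6.399070
W = 347731.7613 / 6.399070
W = 54340.98 N

54340.98


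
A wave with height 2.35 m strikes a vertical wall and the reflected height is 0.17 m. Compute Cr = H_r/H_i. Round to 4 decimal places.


Cr = H_r / H_i
Cr = 0.17 / 2.35
Cr = 0.0723

0.0723


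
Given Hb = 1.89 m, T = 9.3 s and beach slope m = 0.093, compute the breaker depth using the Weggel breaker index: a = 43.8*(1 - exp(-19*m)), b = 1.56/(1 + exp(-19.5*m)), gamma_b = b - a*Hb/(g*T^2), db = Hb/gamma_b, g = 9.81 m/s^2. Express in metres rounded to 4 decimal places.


a = 43.8 * (1 - exp(-19 * m))
exp(-19 * 0.093) = exp(-1.7670) = 0.170845
a = 43.8 * (1 - 0.170845) = 36.317000
b = 1.56 / (1 + exp(-19.5 * m))
exp(-19.5 * 0.093) = exp(-1.8135) = 0.163082
b = 1.56 / (1 + 0.163082) = 1.341264
Hb / (g * T^2) = 1.89 / (9.81 * 9.3^2) = 1.89 / 848.4669 = 0.00222755
gamma_b = b - a * Hb/(g*T^2) = 1.341264 - 36.317000 * 0.00222755 = 1.260366
db = Hb / gamma_b = 1.89 / 1.260366
db = 1.4996 m

1.4996


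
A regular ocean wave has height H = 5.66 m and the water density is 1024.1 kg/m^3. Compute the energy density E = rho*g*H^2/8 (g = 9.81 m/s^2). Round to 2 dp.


E = (1/8) * rho * g * H^2
E = (1/8) * 1024.1 * 9.81 * 5.66^2
E = 0.125 * 1024.1 * 9.81 * 32.0356
E = 40230.39 J/m^2

40230.39


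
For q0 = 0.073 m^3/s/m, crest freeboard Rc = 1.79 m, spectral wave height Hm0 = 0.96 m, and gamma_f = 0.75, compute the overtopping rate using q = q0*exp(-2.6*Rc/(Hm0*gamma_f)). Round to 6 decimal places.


q = q0 * exp(-2.6 * Rc / (Hm0 * gamma_f))
Exponent = -2.6 * 1.79 / (0.96 * 0.75)
= -2.6 * 1.79 / 0.7200
= -6.463889
exp(-6.463889) = 0.001559
q = 0.073 * 0.001559
q = 0.000114 m^3/s/m

0.000114


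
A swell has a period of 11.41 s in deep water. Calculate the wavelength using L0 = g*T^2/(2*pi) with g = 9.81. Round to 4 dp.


L0 = g * T^2 / (2 * pi)
L0 = 9.81 * 11.41^2 / (2 * pi)
L0 = 9.81 * 130.1881 / 6.28319
L0 = 1277.1453 / 6.28319
L0 = 203.2640 m

203.2640


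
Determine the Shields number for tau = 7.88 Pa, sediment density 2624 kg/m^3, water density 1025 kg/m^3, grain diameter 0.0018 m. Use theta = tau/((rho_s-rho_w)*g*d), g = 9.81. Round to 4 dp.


theta = tau / ((rho_s - rho_w) * g * d)
rho_s - rho_w = 2624 - 1025 = 1599
Denominator = 1599 * 9.81 * 0.0018 = 28.235142
theta = 7.88 / 28.235142
theta = 0.2791

0.2791


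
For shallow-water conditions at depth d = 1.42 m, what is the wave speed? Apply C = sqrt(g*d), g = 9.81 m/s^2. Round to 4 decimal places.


Using the shallow-water approximation:
C = sqrt(g * d) = sqrt(9.81 * 1.42)
C = sqrt(13.9302)
C = 3.7323 m/s

3.7323


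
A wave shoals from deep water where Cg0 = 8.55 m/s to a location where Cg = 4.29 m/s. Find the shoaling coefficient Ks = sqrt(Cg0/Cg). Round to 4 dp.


Ks = sqrt(Cg0 / Cg)
Ks = sqrt(8.55 / 4.29)
Ks = sqrt(1.9930)
Ks = 1.4117

1.4117


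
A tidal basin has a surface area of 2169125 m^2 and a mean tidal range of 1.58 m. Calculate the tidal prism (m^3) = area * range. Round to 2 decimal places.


Tidal prism = Area * Tidal range
P = 2169125 * 1.58
P = 3427217.50 m^3

3427217.50


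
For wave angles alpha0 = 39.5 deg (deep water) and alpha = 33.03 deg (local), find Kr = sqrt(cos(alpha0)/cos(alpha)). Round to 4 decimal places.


Kr = sqrt(cos(alpha0) / cos(alpha))
cos(39.5) = 0.771625
cos(33.03) = 0.838385
Kr = sqrt(0.771625 / 0.838385)
Kr = sqrt(0.920370)
Kr = 0.9594

0.9594


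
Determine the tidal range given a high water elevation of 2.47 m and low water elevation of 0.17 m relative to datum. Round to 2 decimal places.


Tidal range = High water - Low water
Tidal range = 2.47 - (0.17)
Tidal range = 2.30 m

2.30


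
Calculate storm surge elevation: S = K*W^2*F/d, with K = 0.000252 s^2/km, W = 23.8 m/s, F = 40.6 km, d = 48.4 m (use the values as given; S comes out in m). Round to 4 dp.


S = K * W^2 * F / d
W^2 = 23.8^2 = 566.44
S = 0.000252 * 566.44 * 40.6 / 48.4
Numerator = 0.000252 * 566.44 * 40.6 = 5.795361
S = 5.795361 / 48.4 = 0.1197 m

0.1197


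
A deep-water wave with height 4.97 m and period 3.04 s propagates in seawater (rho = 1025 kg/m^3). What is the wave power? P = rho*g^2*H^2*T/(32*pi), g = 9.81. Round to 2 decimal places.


P = rho * g^2 * H^2 * T / (32 * pi)
P = 1025 * 9.81^2 * 4.97^2 * 3.04 / (32 * pi)
P = 1025 * 96.2361 * 24.7009 * 3.04 / 100.53096
P = 73679.79 W/m

73679.79


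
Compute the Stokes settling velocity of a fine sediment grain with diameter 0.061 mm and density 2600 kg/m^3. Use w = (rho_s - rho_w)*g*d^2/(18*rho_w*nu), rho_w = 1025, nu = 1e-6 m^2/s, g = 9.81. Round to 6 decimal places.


w = (rho_s - rho_w) * g * d^2 / (18 * rho_w * nu)
d = 0.061 mm = 0.000061 m
rho_s - rho_w = 2600 - 1025 = 1575
Numerator = 1575 * 9.81 * (0.000061)^2 = 0.000057492241
Denominator = 18 * 1025 * 1e-6 = 0.018450
w = 0.003116 m/s

0.003116


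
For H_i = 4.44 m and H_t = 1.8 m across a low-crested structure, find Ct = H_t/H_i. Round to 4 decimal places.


Ct = H_t / H_i
Ct = 1.8 / 4.44
Ct = 0.4054

0.4054


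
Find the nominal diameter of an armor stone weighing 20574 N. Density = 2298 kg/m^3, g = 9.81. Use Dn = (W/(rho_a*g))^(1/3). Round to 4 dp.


V = W / (rho_a * g)
V = 20574 / (2298 * 9.81)
V = 20574 / 22543.38
V = 0.912640 m^3
Dn = V^(1/3) = 0.912640^(1/3)
Dn = 0.9700 m

0.9700


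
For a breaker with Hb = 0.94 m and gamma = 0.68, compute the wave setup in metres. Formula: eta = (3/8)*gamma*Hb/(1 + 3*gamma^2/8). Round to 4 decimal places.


eta = (3/8) * gamma * Hb / (1 + 3*gamma^2/8)
Numerator = (3/8) * 0.68 * 0.94 = 0.239700
Denominator = 1 + 3*0.68^2/8 = 1 + 0.173400 = 1.173400
eta = 0.239700 / 1.173400
eta = 0.2043 m

0.2043


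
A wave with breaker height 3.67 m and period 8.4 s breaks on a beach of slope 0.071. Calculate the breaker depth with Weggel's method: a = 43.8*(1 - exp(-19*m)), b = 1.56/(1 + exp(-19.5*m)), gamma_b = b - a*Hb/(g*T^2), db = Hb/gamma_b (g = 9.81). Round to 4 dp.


a = 43.8 * (1 - exp(-19 * m))
exp(-19 * 0.071) = exp(-1.3490) = 0.259500
a = 43.8 * (1 - 0.259500) = 32.433916
b = 1.56 / (1 + exp(-19.5 * m))
exp(-19.5 * 0.071) = exp(-1.3845) = 0.250449
b = 1.56 / (1 + 0.250449) = 1.247552
Hb / (g * T^2) = 3.67 / (9.81 * 8.4^2) = 3.67 / 692.1936 = 0.00530198
gamma_b = b - a * Hb/(g*T^2) = 1.247552 - 32.433916 * 0.00530198 = 1.075588
db = Hb / gamma_b = 3.67 / 1.075588
db = 3.4121 m

3.4121


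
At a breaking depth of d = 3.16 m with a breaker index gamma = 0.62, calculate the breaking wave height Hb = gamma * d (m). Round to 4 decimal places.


Hb = gamma * d
Hb = 0.62 * 3.16
Hb = 1.9592 m

1.9592


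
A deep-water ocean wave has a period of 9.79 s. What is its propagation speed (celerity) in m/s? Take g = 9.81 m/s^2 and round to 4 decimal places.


We use the deep-water celerity formula:
C = g * T / (2 * pi)
C = 9.81 * 9.79 / (2 * 3.14159...)
C = 96.039900 / 6.283185
C = 15.2852 m/s

15.2852


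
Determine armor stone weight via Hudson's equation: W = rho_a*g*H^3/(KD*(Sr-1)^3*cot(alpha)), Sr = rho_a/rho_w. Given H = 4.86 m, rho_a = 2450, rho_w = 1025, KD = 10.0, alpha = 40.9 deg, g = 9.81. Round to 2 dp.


Sr = rho_a / rho_w = 2450 / 1025 = 2.390244
(Sr - 1) = 1.390244
(Sr - 1)^3 = 2.687033
cot(40.9) = 1 / tan(40.9) = 1 / 0.866227 = 1.154432
Numerator = 2450 * 9.81 * 4.86^3 = 2758950.4423
Denominator = 10.0 * 2.687033 * 1.154432 = 31.019957
W = 2758950.4423 / 31.019957
W = 88941.14 N

88941.14


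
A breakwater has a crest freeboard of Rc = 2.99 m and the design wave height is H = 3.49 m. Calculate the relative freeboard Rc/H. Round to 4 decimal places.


Relative freeboard = Rc / H
= 2.99 / 3.49
= 0.8567

0.8567


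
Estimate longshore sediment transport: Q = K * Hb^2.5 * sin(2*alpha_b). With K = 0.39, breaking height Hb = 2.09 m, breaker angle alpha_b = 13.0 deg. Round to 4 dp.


Q = K * Hb^2.5 * sin(2 * alpha_b)
Hb^2.5 = 2.09^2.5 = 6.314889
sin(2 * 13.0) = sin(26.0) = 0.438371
Q = 0.39 * 6.314889 * 0.438371
Q = 1.0796 m^3/s

1.0796


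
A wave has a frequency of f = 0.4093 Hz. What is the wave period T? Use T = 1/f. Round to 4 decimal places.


T = 1 / f
T = 1 / 0.4093
T = 2.4432 s

2.4432


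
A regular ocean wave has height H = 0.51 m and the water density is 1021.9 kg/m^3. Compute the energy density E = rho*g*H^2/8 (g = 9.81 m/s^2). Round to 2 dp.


E = (1/8) * rho * g * H^2
E = (1/8) * 1021.9 * 9.81 * 0.51^2
E = 0.125 * 1021.9 * 9.81 * 0.2601
E = 325.93 J/m^2

325.93


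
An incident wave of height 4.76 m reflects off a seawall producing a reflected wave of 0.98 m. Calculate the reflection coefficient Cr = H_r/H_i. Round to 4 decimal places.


Cr = H_r / H_i
Cr = 0.98 / 4.76
Cr = 0.2059

0.2059


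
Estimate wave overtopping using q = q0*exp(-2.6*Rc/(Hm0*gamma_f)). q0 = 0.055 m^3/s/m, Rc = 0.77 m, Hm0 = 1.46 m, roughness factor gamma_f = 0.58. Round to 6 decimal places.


q = q0 * exp(-2.6 * Rc / (Hm0 * gamma_f))
Exponent = -2.6 * 0.77 / (1.46 * 0.58)
= -2.6 * 0.77 / 0.8468
= -2.364195
exp(-2.364195) = 0.094025
q = 0.055 * 0.094025
q = 0.005171 m^3/s/m

0.005171


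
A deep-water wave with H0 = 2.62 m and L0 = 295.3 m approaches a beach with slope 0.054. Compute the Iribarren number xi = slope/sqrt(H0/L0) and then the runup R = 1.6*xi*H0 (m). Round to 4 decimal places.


xi = slope / sqrt(H0/L0)
H0/L0 = 2.62/295.3 = 0.008872
sqrt(0.008872) = 0.094193
xi = 0.054 / 0.094193 = 0.573291
R = 1.6 * xi * H0 = 1.6 * 0.573291 * 2.62
R = 2.4032 m

2.4032


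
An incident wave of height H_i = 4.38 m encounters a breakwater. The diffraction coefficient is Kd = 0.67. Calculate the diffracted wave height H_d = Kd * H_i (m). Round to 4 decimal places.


H_d = Kd * H_i
H_d = 0.67 * 4.38
H_d = 2.9346 m

2.9346


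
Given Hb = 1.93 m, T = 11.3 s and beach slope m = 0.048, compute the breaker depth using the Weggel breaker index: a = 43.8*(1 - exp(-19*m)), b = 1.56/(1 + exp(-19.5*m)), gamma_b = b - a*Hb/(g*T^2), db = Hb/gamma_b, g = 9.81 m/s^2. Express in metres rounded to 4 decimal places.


a = 43.8 * (1 - exp(-19 * m))
exp(-19 * 0.048) = exp(-0.9120) = 0.401720
a = 43.8 * (1 - 0.401720) = 26.204665
b = 1.56 / (1 + exp(-19.5 * m))
exp(-19.5 * 0.048) = exp(-0.9360) = 0.392193
b = 1.56 / (1 + 0.392193) = 1.120534
Hb / (g * T^2) = 1.93 / (9.81 * 11.3^2) = 1.93 / 1252.6389 = 0.00154075
gamma_b = b - a * Hb/(g*T^2) = 1.120534 - 26.204665 * 0.00154075 = 1.080159
db = Hb / gamma_b = 1.93 / 1.080159
db = 1.7868 m

1.7868


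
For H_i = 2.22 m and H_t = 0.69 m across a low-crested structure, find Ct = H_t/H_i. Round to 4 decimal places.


Ct = H_t / H_i
Ct = 0.69 / 2.22
Ct = 0.3108

0.3108


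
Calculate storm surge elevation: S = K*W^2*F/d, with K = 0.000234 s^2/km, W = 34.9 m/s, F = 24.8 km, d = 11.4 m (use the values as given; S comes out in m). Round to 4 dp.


S = K * W^2 * F / d
W^2 = 34.9^2 = 1218.01
S = 0.000234 * 1218.01 * 24.8 / 11.4
Numerator = 0.000234 * 1218.01 * 24.8 = 7.068356
S = 7.068356 / 11.4 = 0.6200 m

0.6200


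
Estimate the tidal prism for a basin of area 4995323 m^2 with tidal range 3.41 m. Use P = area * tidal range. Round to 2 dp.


Tidal prism = Area * Tidal range
P = 4995323 * 3.41
P = 17034051.43 m^3

17034051.43


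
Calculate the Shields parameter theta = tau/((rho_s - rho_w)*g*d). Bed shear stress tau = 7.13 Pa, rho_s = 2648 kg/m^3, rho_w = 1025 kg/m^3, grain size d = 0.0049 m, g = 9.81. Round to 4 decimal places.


theta = tau / ((rho_s - rho_w) * g * d)
rho_s - rho_w = 2648 - 1025 = 1623
Denominator = 1623 * 9.81 * 0.0049 = 78.015987
theta = 7.13 / 78.015987
theta = 0.0914

0.0914


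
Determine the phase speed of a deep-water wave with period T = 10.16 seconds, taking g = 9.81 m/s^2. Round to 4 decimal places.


We use the deep-water celerity formula:
C = g * T / (2 * pi)
C = 9.81 * 10.16 / (2 * 3.14159...)
C = 99.669600 / 6.283185
C = 15.8629 m/s

15.8629


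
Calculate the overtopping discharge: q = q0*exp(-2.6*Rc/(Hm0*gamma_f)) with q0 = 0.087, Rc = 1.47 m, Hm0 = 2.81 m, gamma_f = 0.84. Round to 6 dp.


q = q0 * exp(-2.6 * Rc / (Hm0 * gamma_f))
Exponent = -2.6 * 1.47 / (2.81 * 0.84)
= -2.6 * 1.47 / 2.3604
= -1.619217
exp(-1.619217) = 0.198054
q = 0.087 * 0.198054
q = 0.017231 m^3/s/m

0.017231


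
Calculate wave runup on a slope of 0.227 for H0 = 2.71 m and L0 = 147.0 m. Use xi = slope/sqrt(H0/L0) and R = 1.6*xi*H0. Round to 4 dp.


xi = slope / sqrt(H0/L0)
H0/L0 = 2.71/147.0 = 0.018435
sqrt(0.018435) = 0.135777
xi = 0.227 / 0.135777 = 1.671860
R = 1.6 * xi * H0 = 1.6 * 1.671860 * 2.71
R = 7.2492 m

7.2492


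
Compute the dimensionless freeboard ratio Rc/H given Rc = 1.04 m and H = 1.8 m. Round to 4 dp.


Relative freeboard = Rc / H
= 1.04 / 1.8
= 0.5778

0.5778


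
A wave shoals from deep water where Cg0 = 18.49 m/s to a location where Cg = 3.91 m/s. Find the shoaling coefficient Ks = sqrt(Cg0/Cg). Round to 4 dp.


Ks = sqrt(Cg0 / Cg)
Ks = sqrt(18.49 / 3.91)
Ks = sqrt(4.7289)
Ks = 2.1746

2.1746


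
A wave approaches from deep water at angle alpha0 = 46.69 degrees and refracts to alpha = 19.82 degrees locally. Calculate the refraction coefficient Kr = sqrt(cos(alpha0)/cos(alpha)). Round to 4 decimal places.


Kr = sqrt(cos(alpha0) / cos(alpha))
cos(46.69) = 0.685945
cos(19.82) = 0.940762
Kr = sqrt(0.685945 / 0.940762)
Kr = sqrt(0.729138)
Kr = 0.8539

0.8539


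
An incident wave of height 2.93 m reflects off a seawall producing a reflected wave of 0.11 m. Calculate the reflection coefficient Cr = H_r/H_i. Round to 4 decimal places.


Cr = H_r / H_i
Cr = 0.11 / 2.93
Cr = 0.0375

0.0375


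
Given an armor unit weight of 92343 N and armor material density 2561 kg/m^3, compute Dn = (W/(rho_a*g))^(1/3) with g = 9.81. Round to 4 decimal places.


V = W / (rho_a * g)
V = 92343 / (2561 * 9.81)
V = 92343 / 25123.41
V = 3.675576 m^3
Dn = V^(1/3) = 3.675576^(1/3)
Dn = 1.5433 m

1.5433


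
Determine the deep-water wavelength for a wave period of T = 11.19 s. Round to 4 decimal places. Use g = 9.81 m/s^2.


L0 = g * T^2 / (2 * pi)
L0 = 9.81 * 11.19^2 / (2 * pi)
L0 = 9.81 * 125.2161 / 6.28319
L0 = 1228.3699 / 6.28319
L0 = 195.5011 m

195.5011


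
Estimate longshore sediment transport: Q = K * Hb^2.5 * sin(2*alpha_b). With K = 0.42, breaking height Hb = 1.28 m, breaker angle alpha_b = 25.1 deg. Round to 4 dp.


Q = K * Hb^2.5 * sin(2 * alpha_b)
Hb^2.5 = 1.28^2.5 = 1.853638
sin(2 * 25.1) = sin(50.2) = 0.768284
Q = 0.42 * 1.853638 * 0.768284
Q = 0.5981 m^3/s

0.5981


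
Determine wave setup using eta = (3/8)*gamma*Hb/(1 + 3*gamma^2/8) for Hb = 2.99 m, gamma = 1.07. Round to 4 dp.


eta = (3/8) * gamma * Hb / (1 + 3*gamma^2/8)
Numerator = (3/8) * 1.07 * 2.99 = 1.199738
Denominator = 1 + 3*1.07^2/8 = 1 + 0.429338 = 1.429338
eta = 1.199738 / 1.429338
eta = 0.8394 m

0.8394


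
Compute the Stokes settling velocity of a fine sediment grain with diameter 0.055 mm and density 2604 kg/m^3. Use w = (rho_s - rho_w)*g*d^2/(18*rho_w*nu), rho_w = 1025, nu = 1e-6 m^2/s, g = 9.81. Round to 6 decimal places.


w = (rho_s - rho_w) * g * d^2 / (18 * rho_w * nu)
d = 0.055 mm = 0.000055 m
rho_s - rho_w = 2604 - 1025 = 1579
Numerator = 1579 * 9.81 * (0.000055)^2 = 0.000046857220
Denominator = 18 * 1025 * 1e-6 = 0.018450
w = 0.002540 m/s

0.002540


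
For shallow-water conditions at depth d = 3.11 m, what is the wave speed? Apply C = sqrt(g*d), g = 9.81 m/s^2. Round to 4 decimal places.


Using the shallow-water approximation:
C = sqrt(g * d) = sqrt(9.81 * 3.11)
C = sqrt(30.5091)
C = 5.5235 m/s

5.5235


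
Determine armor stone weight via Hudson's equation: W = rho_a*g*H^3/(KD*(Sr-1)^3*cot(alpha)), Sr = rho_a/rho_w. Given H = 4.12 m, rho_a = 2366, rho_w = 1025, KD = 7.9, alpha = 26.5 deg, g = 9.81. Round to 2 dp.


Sr = rho_a / rho_w = 2366 / 1025 = 2.308293
(Sr - 1) = 1.308293
(Sr - 1)^3 = 2.239313
cot(26.5) = 1 / tan(26.5) = 1 / 0.498582 = 2.005690
Numerator = 2366 * 9.81 * 4.12^3 = 1623212.5648
Denominator = 7.9 * 2.239313 * 2.005690 = 35.481794
W = 1623212.5648 / 35.481794
W = 45747.76 N

45747.76


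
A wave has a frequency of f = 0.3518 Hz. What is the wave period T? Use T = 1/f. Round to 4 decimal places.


T = 1 / f
T = 1 / 0.3518
T = 2.8425 s

2.8425


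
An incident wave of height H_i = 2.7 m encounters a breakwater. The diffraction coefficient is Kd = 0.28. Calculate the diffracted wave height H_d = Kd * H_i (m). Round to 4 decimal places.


H_d = Kd * H_i
H_d = 0.28 * 2.7
H_d = 0.7560 m

0.7560


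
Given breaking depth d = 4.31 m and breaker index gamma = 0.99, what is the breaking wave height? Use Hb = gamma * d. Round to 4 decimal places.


Hb = gamma * d
Hb = 0.99 * 4.31
Hb = 4.2669 m

4.2669


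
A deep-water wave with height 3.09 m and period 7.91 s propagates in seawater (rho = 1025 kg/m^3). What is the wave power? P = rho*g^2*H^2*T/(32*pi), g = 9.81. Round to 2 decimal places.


P = rho * g^2 * H^2 * T / (32 * pi)
P = 1025 * 9.81^2 * 3.09^2 * 7.91 / (32 * pi)
P = 1025 * 96.2361 * 9.5481 * 7.91 / 100.53096
P = 74106.36 W/m

74106.36


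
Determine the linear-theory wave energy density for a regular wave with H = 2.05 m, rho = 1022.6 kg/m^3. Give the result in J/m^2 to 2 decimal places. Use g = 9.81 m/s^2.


E = (1/8) * rho * g * H^2
E = (1/8) * 1022.6 * 9.81 * 2.05^2
E = 0.125 * 1022.6 * 9.81 * 4.2025
E = 5269.78 J/m^2

5269.78


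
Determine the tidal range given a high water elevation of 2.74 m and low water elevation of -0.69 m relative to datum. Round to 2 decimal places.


Tidal range = High water - Low water
Tidal range = 2.74 - (-0.69)
Tidal range = 3.43 m

3.43


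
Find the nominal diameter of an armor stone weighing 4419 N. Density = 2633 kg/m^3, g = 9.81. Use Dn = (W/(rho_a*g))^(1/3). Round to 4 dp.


V = W / (rho_a * g)
V = 4419 / (2633 * 9.81)
V = 4419 / 25829.73
V = 0.171082 m^3
Dn = V^(1/3) = 0.171082^(1/3)
Dn = 0.5551 m

0.5551


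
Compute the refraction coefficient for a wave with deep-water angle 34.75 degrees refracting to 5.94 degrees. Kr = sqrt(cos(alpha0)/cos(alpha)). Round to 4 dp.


Kr = sqrt(cos(alpha0) / cos(alpha))
cos(34.75) = 0.821647
cos(5.94) = 0.994631
Kr = sqrt(0.821647 / 0.994631)
Kr = sqrt(0.826082)
Kr = 0.9089

0.9089


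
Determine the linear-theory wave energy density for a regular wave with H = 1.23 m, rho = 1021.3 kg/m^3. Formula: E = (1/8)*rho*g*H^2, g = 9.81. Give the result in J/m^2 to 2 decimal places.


E = (1/8) * rho * g * H^2
E = (1/8) * 1021.3 * 9.81 * 1.23^2
E = 0.125 * 1021.3 * 9.81 * 1.5129
E = 1894.71 J/m^2

1894.71


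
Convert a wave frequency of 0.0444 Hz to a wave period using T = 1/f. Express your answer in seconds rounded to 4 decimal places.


T = 1 / f
T = 1 / 0.0444
T = 22.5225 s

22.5225


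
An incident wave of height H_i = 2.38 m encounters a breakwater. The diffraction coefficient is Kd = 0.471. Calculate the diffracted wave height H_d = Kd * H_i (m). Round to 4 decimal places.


H_d = Kd * H_i
H_d = 0.471 * 2.38
H_d = 1.1210 m

1.1210


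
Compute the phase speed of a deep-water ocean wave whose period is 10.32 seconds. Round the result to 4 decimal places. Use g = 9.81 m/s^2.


We use the deep-water celerity formula:
C = g * T / (2 * pi)
C = 9.81 * 10.32 / (2 * 3.14159...)
C = 101.239200 / 6.283185
C = 16.1127 m/s

16.1127


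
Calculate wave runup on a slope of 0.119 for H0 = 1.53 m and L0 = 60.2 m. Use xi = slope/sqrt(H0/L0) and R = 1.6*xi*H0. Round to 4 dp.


xi = slope / sqrt(H0/L0)
H0/L0 = 1.53/60.2 = 0.025415
sqrt(0.025415) = 0.159422
xi = 0.119 / 0.159422 = 0.746448
R = 1.6 * xi * H0 = 1.6 * 0.746448 * 1.53
R = 1.8273 m

1.8273


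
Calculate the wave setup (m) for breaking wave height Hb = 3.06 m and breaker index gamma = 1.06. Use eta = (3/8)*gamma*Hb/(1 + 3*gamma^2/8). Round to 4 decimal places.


eta = (3/8) * gamma * Hb / (1 + 3*gamma^2/8)
Numerator = (3/8) * 1.06 * 3.06 = 1.216350
Denominator = 1 + 3*1.06^2/8 = 1 + 0.421350 = 1.421350
eta = 1.216350 / 1.421350
eta = 0.8558 m

0.8558


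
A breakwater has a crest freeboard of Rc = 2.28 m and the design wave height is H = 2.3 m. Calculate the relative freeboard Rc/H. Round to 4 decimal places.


Relative freeboard = Rc / H
= 2.28 / 2.3
= 0.9913

0.9913


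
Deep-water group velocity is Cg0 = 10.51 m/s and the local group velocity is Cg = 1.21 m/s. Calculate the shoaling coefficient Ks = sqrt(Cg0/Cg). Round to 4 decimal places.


Ks = sqrt(Cg0 / Cg)
Ks = sqrt(10.51 / 1.21)
Ks = sqrt(8.6860)
Ks = 2.9472

2.9472


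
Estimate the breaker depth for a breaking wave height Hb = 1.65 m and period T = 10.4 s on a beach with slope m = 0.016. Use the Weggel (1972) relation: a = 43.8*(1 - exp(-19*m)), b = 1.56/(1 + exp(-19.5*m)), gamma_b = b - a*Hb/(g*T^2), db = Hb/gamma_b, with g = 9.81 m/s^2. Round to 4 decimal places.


a = 43.8 * (1 - exp(-19 * m))
exp(-19 * 0.016) = exp(-0.3040) = 0.737861
a = 43.8 * (1 - 0.737861) = 11.481694
b = 1.56 / (1 + exp(-19.5 * m))
exp(-19.5 * 0.016) = exp(-0.3120) = 0.731982
b = 1.56 / (1 + 0.731982) = 0.900702
Hb / (g * T^2) = 1.65 / (9.81 * 10.4^2) = 1.65 / 1061.0496 = 0.00155506
gamma_b = b - a * Hb/(g*T^2) = 0.900702 - 11.481694 * 0.00155506 = 0.882848
db = Hb / gamma_b = 1.65 / 0.882848
db = 1.8690 m

1.8690


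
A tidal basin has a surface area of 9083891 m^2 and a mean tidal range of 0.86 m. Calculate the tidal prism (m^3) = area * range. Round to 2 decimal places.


Tidal prism = Area * Tidal range
P = 9083891 * 0.86
P = 7812146.26 m^3

7812146.26


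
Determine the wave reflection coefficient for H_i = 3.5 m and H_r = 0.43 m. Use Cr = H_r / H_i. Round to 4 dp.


Cr = H_r / H_i
Cr = 0.43 / 3.5
Cr = 0.1229

0.1229


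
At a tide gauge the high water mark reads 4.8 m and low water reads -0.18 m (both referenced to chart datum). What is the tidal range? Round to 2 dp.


Tidal range = High water - Low water
Tidal range = 4.8 - (-0.18)
Tidal range = 4.98 m

4.98


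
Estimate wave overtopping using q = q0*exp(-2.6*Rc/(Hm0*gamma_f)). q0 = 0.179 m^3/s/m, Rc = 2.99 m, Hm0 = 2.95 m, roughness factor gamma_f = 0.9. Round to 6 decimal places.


q = q0 * exp(-2.6 * Rc / (Hm0 * gamma_f))
Exponent = -2.6 * 2.99 / (2.95 * 0.9)
= -2.6 * 2.99 / 2.6550
= -2.928060
exp(-2.928060) = 0.053501
q = 0.179 * 0.053501
q = 0.009577 m^3/s/m

0.009577


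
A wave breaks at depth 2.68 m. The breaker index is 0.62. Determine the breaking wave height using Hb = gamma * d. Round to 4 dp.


Hb = gamma * d
Hb = 0.62 * 2.68
Hb = 1.6616 m

1.6616


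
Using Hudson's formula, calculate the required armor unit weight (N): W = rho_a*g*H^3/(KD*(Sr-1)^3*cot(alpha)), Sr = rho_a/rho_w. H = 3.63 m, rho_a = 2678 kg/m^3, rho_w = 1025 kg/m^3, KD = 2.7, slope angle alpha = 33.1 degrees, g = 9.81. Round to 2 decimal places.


Sr = rho_a / rho_w = 2678 / 1025 = 2.612683
(Sr - 1) = 1.612683
(Sr - 1)^3 = 4.194179
cot(33.1) = 1 / tan(33.1) = 1 / 0.651892 = 1.533997
Numerator = 2678 * 9.81 * 3.63^3 = 1256606.9436
Denominator = 2.7 * 4.194179 * 1.533997 = 17.371416
W = 1256606.9436 / 17.371416
W = 72337.62 N

72337.62


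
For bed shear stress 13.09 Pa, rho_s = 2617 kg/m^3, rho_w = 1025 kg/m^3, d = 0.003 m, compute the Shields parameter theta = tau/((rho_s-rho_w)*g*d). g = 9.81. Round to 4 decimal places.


theta = tau / ((rho_s - rho_w) * g * d)
rho_s - rho_w = 2617 - 1025 = 1592
Denominator = 1592 * 9.81 * 0.003 = 46.852560
theta = 13.09 / 46.852560
theta = 0.2794

0.2794


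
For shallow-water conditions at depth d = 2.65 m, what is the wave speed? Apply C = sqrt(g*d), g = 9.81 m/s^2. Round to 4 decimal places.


Using the shallow-water approximation:
C = sqrt(g * d) = sqrt(9.81 * 2.65)
C = sqrt(25.9965)
C = 5.0987 m/s

5.0987


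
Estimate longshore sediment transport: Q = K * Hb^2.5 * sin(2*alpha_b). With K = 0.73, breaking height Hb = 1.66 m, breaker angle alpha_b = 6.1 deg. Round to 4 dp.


Q = K * Hb^2.5 * sin(2 * alpha_b)
Hb^2.5 = 1.66^2.5 = 3.550342
sin(2 * 6.1) = sin(12.2) = 0.211325
Q = 0.73 * 3.550342 * 0.211325
Q = 0.5477 m^3/s

0.5477


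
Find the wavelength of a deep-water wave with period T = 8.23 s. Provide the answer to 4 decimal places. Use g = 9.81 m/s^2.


L0 = g * T^2 / (2 * pi)
L0 = 9.81 * 8.23^2 / (2 * pi)
L0 = 9.81 * 67.7329 / 6.28319
L0 = 664.4597 / 6.28319
L0 = 105.7521 m

105.7521


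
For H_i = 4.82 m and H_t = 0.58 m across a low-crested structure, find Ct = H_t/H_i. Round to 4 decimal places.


Ct = H_t / H_i
Ct = 0.58 / 4.82
Ct = 0.1203

0.1203


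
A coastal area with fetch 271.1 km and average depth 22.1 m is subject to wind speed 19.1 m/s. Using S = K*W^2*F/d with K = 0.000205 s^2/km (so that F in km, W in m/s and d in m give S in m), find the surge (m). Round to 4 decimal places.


S = K * W^2 * F / d
W^2 = 19.1^2 = 364.81
S = 0.000205 * 364.81 * 271.1 / 22.1
Numerator = 0.000205 * 364.81 * 271.1 = 20.274498
S = 20.274498 / 22.1 = 0.9174 m

0.9174


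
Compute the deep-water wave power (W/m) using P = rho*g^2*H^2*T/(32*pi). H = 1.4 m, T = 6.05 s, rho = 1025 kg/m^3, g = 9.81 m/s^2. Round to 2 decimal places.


P = rho * g^2 * H^2 * T / (32 * pi)
P = 1025 * 9.81^2 * 1.4^2 * 6.05 / (32 * pi)
P = 1025 * 96.2361 * 1.9600 * 6.05 / 100.53096
P = 11635.19 W/m

11635.19


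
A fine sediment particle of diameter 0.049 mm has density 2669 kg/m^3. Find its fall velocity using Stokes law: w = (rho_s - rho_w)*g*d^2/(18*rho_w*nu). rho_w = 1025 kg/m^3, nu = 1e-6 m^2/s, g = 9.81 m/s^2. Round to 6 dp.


w = (rho_s - rho_w) * g * d^2 / (18 * rho_w * nu)
d = 0.049 mm = 0.000049 m
rho_s - rho_w = 2669 - 1025 = 1644
Numerator = 1644 * 9.81 * (0.000049)^2 = 0.000038722464
Denominator = 18 * 1025 * 1e-6 = 0.018450
w = 0.002099 m/s

0.002099


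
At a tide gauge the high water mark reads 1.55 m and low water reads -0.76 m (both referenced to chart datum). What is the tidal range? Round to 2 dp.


Tidal range = High water - Low water
Tidal range = 1.55 - (-0.76)
Tidal range = 2.31 m

2.31


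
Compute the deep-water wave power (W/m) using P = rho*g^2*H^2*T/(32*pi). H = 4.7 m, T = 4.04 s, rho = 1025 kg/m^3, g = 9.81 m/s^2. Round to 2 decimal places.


P = rho * g^2 * H^2 * T / (32 * pi)
P = 1025 * 9.81^2 * 4.7^2 * 4.04 / (32 * pi)
P = 1025 * 96.2361 * 22.0900 * 4.04 / 100.53096
P = 87566.73 W/m

87566.73


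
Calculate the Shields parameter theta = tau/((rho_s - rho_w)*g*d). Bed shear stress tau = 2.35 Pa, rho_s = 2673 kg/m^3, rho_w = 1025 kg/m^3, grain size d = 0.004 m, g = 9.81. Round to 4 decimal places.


theta = tau / ((rho_s - rho_w) * g * d)
rho_s - rho_w = 2673 - 1025 = 1648
Denominator = 1648 * 9.81 * 0.004 = 64.667520
theta = 2.35 / 64.667520
theta = 0.0363

0.0363


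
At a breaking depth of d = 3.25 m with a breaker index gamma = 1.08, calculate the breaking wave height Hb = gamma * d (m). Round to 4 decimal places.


Hb = gamma * d
Hb = 1.08 * 3.25
Hb = 3.5100 m

3.5100


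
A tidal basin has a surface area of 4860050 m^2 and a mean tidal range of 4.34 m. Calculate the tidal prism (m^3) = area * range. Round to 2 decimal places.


Tidal prism = Area * Tidal range
P = 4860050 * 4.34
P = 21092617.00 m^3

21092617.00


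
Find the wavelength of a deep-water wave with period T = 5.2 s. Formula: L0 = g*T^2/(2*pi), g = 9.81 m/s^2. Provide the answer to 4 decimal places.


L0 = g * T^2 / (2 * pi)
L0 = 9.81 * 5.2^2 / (2 * pi)
L0 = 9.81 * 27.0400 / 6.28319
L0 = 265.2624 / 6.28319
L0 = 42.2178 m

42.2178


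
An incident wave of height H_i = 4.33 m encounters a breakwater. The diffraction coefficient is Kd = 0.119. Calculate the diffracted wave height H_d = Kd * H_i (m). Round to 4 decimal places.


H_d = Kd * H_i
H_d = 0.119 * 4.33
H_d = 0.5153 m

0.5153


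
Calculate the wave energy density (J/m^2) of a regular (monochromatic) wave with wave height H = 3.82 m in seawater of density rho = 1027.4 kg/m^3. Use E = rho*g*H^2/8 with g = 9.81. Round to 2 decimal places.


E = (1/8) * rho * g * H^2
E = (1/8) * 1027.4 * 9.81 * 3.82^2
E = 0.125 * 1027.4 * 9.81 * 14.5924
E = 18384.22 J/m^2

18384.22


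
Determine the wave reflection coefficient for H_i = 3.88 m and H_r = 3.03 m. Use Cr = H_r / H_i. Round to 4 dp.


Cr = H_r / H_i
Cr = 3.03 / 3.88
Cr = 0.7809

0.7809


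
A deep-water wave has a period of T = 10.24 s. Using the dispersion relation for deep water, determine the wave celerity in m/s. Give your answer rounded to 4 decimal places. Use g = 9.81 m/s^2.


We use the deep-water celerity formula:
C = g * T / (2 * pi)
C = 9.81 * 10.24 / (2 * 3.14159...)
C = 100.454400 / 6.283185
C = 15.9878 m/s

15.9878


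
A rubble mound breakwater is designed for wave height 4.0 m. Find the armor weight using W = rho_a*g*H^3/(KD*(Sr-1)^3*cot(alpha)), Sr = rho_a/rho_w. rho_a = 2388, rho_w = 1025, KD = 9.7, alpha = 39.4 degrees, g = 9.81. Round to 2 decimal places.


Sr = rho_a / rho_w = 2388 / 1025 = 2.329756
(Sr - 1) = 1.329756
(Sr - 1)^3 = 2.351343
cot(39.4) = 1 / tan(39.4) = 1 / 0.821409 = 1.217420
Numerator = 2388 * 9.81 * 4.0^3 = 1499281.9200
Denominator = 9.7 * 2.351343 * 1.217420 = 27.766946
W = 1499281.9200 / 27.766946
W = 53995.20 N

53995.20


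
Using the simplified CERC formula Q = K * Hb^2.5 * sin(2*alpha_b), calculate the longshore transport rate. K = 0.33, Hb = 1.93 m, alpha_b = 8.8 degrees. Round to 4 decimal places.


Q = K * Hb^2.5 * sin(2 * alpha_b)
Hb^2.5 = 1.93^2.5 = 5.174796
sin(2 * 8.8) = sin(17.6) = 0.302370
Q = 0.33 * 5.174796 * 0.302370
Q = 0.5164 m^3/s

0.5164


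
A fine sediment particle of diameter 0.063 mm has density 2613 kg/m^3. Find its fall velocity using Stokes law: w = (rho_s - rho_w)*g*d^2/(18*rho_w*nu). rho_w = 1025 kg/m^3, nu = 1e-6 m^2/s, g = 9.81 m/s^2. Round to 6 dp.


w = (rho_s - rho_w) * g * d^2 / (18 * rho_w * nu)
d = 0.063 mm = 0.000063 m
rho_s - rho_w = 2613 - 1025 = 1588
Numerator = 1588 * 9.81 * (0.000063)^2 = 0.000061830193
Denominator = 18 * 1025 * 1e-6 = 0.018450
w = 0.003351 m/s

0.003351


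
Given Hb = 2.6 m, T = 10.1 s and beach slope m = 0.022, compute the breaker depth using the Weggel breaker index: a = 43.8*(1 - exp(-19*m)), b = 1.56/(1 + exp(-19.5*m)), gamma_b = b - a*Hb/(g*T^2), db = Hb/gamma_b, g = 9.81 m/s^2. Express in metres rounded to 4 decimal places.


a = 43.8 * (1 - exp(-19 * m))
exp(-19 * 0.022) = exp(-0.4180) = 0.658362
a = 43.8 * (1 - 0.658362) = 14.963734
b = 1.56 / (1 + exp(-19.5 * m))
exp(-19.5 * 0.022) = exp(-0.4290) = 0.651160
b = 1.56 / (1 + 0.651160) = 0.944790
Hb / (g * T^2) = 2.6 / (9.81 * 10.1^2) = 2.6 / 1000.7181 = 0.00259813
gamma_b = b - a * Hb/(g*T^2) = 0.944790 - 14.963734 * 0.00259813 = 0.905913
db = Hb / gamma_b = 2.6 / 0.905913
db = 2.8700 m

2.8700


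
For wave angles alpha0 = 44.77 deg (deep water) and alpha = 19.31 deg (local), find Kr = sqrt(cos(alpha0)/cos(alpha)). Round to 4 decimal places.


Kr = sqrt(cos(alpha0) / cos(alpha))
cos(44.77) = 0.709940
cos(19.31) = 0.943743
Kr = sqrt(0.709940 / 0.943743)
Kr = sqrt(0.752259)
Kr = 0.8673

0.8673


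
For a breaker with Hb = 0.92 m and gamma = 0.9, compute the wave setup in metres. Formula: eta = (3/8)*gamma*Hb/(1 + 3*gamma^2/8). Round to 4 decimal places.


eta = (3/8) * gamma * Hb / (1 + 3*gamma^2/8)
Numerator = (3/8) * 0.9 * 0.92 = 0.310500
Denominator = 1 + 3*0.9^2/8 = 1 + 0.303750 = 1.303750
eta = 0.310500 / 1.303750
eta = 0.2382 m

0.2382


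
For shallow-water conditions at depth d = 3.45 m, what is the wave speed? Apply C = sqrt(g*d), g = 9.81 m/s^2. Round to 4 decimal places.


Using the shallow-water approximation:
C = sqrt(g * d) = sqrt(9.81 * 3.45)
C = sqrt(33.8445)
C = 5.8176 m/s

5.8176


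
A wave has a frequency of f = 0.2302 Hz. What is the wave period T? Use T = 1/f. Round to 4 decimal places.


T = 1 / f
T = 1 / 0.2302
T = 4.3440 s

4.3440


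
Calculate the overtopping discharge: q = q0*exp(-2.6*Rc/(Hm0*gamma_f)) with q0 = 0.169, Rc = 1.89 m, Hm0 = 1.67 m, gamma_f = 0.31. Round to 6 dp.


q = q0 * exp(-2.6 * Rc / (Hm0 * gamma_f))
Exponent = -2.6 * 1.89 / (1.67 * 0.31)
= -2.6 * 1.89 / 0.5177
= -9.491984
exp(-9.491984) = 0.000075
q = 0.169 * 0.000075
q = 0.000013 m^3/s/m

0.000013


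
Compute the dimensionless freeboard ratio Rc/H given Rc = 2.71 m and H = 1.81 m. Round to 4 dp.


Relative freeboard = Rc / H
= 2.71 / 1.81
= 1.4972

1.4972


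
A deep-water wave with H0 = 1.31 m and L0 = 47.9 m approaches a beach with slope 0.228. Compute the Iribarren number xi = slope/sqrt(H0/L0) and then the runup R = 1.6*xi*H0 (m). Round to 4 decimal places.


xi = slope / sqrt(H0/L0)
H0/L0 = 1.31/47.9 = 0.027349
sqrt(0.027349) = 0.165374
xi = 0.228 / 0.165374 = 1.378691
R = 1.6 * xi * H0 = 1.6 * 1.378691 * 1.31
R = 2.8897 m

2.8897
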